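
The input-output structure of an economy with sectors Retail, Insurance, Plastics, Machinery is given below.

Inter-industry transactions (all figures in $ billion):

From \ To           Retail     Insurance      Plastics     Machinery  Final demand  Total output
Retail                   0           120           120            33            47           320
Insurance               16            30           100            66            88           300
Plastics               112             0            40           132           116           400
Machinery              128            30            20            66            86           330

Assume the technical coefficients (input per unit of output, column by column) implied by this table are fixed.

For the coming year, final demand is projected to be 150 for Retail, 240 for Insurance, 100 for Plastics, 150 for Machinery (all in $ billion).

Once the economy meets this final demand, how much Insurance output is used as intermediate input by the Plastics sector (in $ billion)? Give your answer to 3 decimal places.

Technical coefficients a_ij = z_ij / X_j:
  a_11 = 0/320 = 0.00, a_21 = 16/320 = 0.05, a_31 = 112/320 = 0.35, a_41 = 128/320 = 0.40
  a_12 = 120/300 = 0.40, a_22 = 30/300 = 0.10, a_32 = 0/300 = 0.00, a_42 = 30/300 = 0.10
  a_13 = 120/400 = 0.30, a_23 = 100/400 = 0.25, a_33 = 40/400 = 0.10, a_43 = 20/400 = 0.05
  a_14 = 33/330 = 0.10, a_24 = 66/330 = 0.20, a_34 = 132/330 = 0.40, a_44 = 66/330 = 0.20
I − A =
  [   1.00    -0.40    -0.30    -0.10]
  [  -0.05     0.90    -0.25    -0.20]
  [  -0.35     0.00     0.90    -0.40]
  [  -0.40    -0.10    -0.05     0.80]
Compute the cofactors C_ij = (−1)^(i+j)·(3×3 minor ij) of I−A; the adjugate is their transpose:
adj(I−A) = Cᵀ =
  [ 0.60200   0.30100   0.30100   0.30100]
  [ 0.22050   0.53025   0.23625   0.27825]
  [ 0.39100   0.21950   0.61550   0.41150]
  [ 0.35300   0.23050   0.21850   0.66250]
det(I−A) = Σ_j (I−A)_1j·C_1j = (1.00)(0.60200) + (-0.40)(0.22050) + (-0.30)(0.39100) + (-0.10)(0.35300) = 0.3612
(I − A)⁻¹ = adj(I−A) / det(I−A) ≈
  [   1.6667     0.8333     0.8333     0.8333]
  [   0.6105     1.4680     0.6541     0.7703]
  [   1.0825     0.6077     1.7040     1.1393]
  [   0.9773     0.6382     0.6049     1.8342]
First solve x = (I − A)⁻¹ d = adj(I−A)·d / det(I−A); in particular x_3 = (0.39100·150 + 0.21950·240 + 0.61550·100 + 0.41150·150) / 0.3612 = 234.605 / 0.3612 ≈ 649.51550.
Intermediate flow from 2 to 3: z_23 = a_23 · x_3 = 0.25 × 234.605 / 0.3612 = 58.65125 / 0.3612 ≈ 162.379.

z_23 = 162.379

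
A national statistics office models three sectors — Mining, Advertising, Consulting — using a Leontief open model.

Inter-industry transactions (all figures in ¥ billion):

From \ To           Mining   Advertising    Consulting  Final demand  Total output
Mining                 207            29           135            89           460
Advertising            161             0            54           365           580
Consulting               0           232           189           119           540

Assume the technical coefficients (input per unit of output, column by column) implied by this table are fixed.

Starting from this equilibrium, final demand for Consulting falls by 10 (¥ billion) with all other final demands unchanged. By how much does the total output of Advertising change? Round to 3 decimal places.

Δx_A = -4.929

Technical coefficients a_ij = z_ij / X_j:
  a_MM = 207/460 = 0.45, a_AM = 161/460 = 0.35, a_CM = 0/460 = 0.00
  a_MA = 29/580 = 0.05, a_AA = 0/580 = 0.00, a_CA = 232/580 = 0.40
  a_MC = 135/540 = 0.25, a_AC = 54/540 = 0.10, a_CC = 189/540 = 0.35
I − A =
  [   0.55    -0.05    -0.25]
  [  -0.35     1.00    -0.10]
  [   0.00    -0.40     0.65]
Cofactors of I−A, C_ij = (−1)^(i+j)·(minor ij) (rows/columns in the sector order above):
  C_11 = (1.00)(0.65) − (-0.10)(-0.40) = 0.6100
  C_12 = −[(-0.35)(0.65) − (-0.10)(0.00)] = 0.2275
  C_13 = (-0.35)(-0.40) − (1.00)(0.00) = 0.1400
  C_21 = −[(-0.05)(0.65) − (-0.25)(-0.40)] = 0.1325
  C_22 = (0.55)(0.65) − (-0.25)(0.00) = 0.3575
  C_23 = −[(0.55)(-0.40) − (-0.05)(0.00)] = 0.2200
  C_31 = (-0.05)(-0.10) − (-0.25)(1.00) = 0.2550
  C_32 = −[(0.55)(-0.10) − (-0.25)(-0.35)] = 0.1425
  C_33 = (0.55)(1.00) − (-0.05)(-0.35) = 0.5325
det(I−A) = Σ_j (I−A)_1j·C_1j = (0.55)(0.6100) + (-0.05)(0.2275) + (-0.25)(0.1400) = 0.289125
adj(I−A) = Cᵀ =
  [ 0.6100   0.1325   0.2550]
  [ 0.2275   0.3575   0.1425]
  [ 0.1400   0.2200   0.5325]
(I − A)⁻¹ = adj(I−A) / det(I−A) ≈
  [   2.1098     0.4583     0.8820]
  [   0.7869     1.2365     0.4929]
  [   0.4842     0.7609     1.8418]
Δx = (I − A)⁻¹ Δd with Δd having -10 in the Consulting component and 0 elsewhere.
So Δx_A = L_AC · (-10), where L_AC = adj(I−A)_AC / det(I−A) = 0.1425 / 0.289125.
Δx_A = 0.1425 × (-10) / 0.289125 = -1.425 / 0.289125 ≈ -4.929.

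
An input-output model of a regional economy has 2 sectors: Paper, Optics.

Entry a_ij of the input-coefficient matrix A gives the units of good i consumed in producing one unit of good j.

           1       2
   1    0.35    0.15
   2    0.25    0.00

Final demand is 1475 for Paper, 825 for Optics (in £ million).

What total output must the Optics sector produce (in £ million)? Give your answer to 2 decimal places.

x_2 = 1477.55

I − A =
  [   0.65    -0.15]
  [  -0.25     1.00]
det(I−A) = (0.65)(1.00) − (-0.15)(-0.25) = 0.6125
adj(I−A) = [[1.00, 0.15], [0.25, 0.65]]
(I − A)⁻¹ = adj(I−A) / det(I−A) ≈
  [   1.6327     0.2449]
  [   0.4082     1.0612]
x = (I − A)⁻¹ d = adj(I−A)·d / det(I−A), with det(I−A) = 0.6125:
  x_1 = (1.00·1475 + 0.15·825) / 0.6125 = 1598.75 / 0.6125 ≈ 2610.20
  x_2 = (0.25·1475 + 0.65·825) / 0.6125 = 905.00 / 0.6125 ≈ 1477.55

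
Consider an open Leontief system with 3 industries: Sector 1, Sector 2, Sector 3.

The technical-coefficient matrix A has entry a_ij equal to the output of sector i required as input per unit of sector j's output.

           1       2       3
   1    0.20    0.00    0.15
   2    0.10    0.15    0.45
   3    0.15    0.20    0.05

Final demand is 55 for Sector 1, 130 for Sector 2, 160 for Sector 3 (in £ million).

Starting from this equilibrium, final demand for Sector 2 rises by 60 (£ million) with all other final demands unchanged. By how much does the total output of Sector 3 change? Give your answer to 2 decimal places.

I − A =
  [   0.80     0.00    -0.15]
  [  -0.10     0.85    -0.45]
  [  -0.15    -0.20     0.95]
Cofactors of I−A, C_ij = (−1)^(i+j)·(minor ij) (rows/columns in the sector order above):
  C_11 = (0.85)(0.95) − (-0.45)(-0.20) = 0.7175
  C_12 = −[(-0.10)(0.95) − (-0.45)(-0.15)] = 0.1625
  C_13 = (-0.10)(-0.20) − (0.85)(-0.15) = 0.1475
  C_21 = −[(0.00)(0.95) − (-0.15)(-0.20)] = 0.0300
  C_22 = (0.80)(0.95) − (-0.15)(-0.15) = 0.7375
  C_23 = −[(0.80)(-0.20) − (0.00)(-0.15)] = 0.1600
  C_31 = (0.00)(-0.45) − (-0.15)(0.85) = 0.1275
  C_32 = −[(0.80)(-0.45) − (-0.15)(-0.10)] = 0.3750
  C_33 = (0.80)(0.85) − (0.00)(-0.10) = 0.6800
det(I−A) = Σ_j (I−A)_1j·C_1j = (0.80)(0.7175) + (0.00)(0.1625) + (-0.15)(0.1475) = 0.551875
adj(I−A) = Cᵀ =
  [ 0.7175   0.0300   0.1275]
  [ 0.1625   0.7375   0.3750]
  [ 0.1475   0.1600   0.6800]
(I − A)⁻¹ = adj(I−A) / det(I−A) ≈
  [   1.3001     0.0544     0.2310]
  [   0.2945     1.3364     0.6795]
  [   0.2673     0.2899     1.2322]
Δx = (I − A)⁻¹ Δd with Δd having +60 in the Sector 2 component and 0 elsewhere.
So Δx_3 = L_32 · (+60), where L_32 = adj(I−A)_32 / det(I−A) = 0.1600 / 0.551875.
Δx_3 = 0.1600 × (+60) / 0.551875 = 9.60 / 0.551875 ≈ 17.40.

Δx_3 = 17.40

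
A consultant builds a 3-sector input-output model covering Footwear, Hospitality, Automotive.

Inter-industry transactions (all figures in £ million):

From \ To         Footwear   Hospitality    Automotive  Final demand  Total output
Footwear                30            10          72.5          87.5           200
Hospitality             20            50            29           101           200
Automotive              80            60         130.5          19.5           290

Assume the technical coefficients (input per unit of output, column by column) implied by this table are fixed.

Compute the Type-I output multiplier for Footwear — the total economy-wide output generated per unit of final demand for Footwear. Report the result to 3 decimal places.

m_F = 3.395

Technical coefficients a_ij = z_ij / X_j:
  a_FF = 30/200 = 0.15, a_HF = 20/200 = 0.10, a_AF = 80/200 = 0.40
  a_FH = 10/200 = 0.05, a_HH = 50/200 = 0.25, a_AH = 60/200 = 0.30
  a_FA = 72.5/290 = 0.25, a_HA = 29/290 = 0.10, a_AA = 130.5/290 = 0.45
I − A =
  [   0.85    -0.05    -0.25]
  [  -0.10     0.75    -0.10]
  [  -0.40    -0.30     0.55]
Cofactors of I−A, C_ij = (−1)^(i+j)·(minor ij) (rows/columns in the sector order above):
  C_11 = (0.75)(0.55) − (-0.10)(-0.30) = 0.3825
  C_12 = −[(-0.10)(0.55) − (-0.10)(-0.40)] = 0.0950
  C_13 = (-0.10)(-0.30) − (0.75)(-0.40) = 0.3300
  C_21 = −[(-0.05)(0.55) − (-0.25)(-0.30)] = 0.1025
  C_22 = (0.85)(0.55) − (-0.25)(-0.40) = 0.3675
  C_23 = −[(0.85)(-0.30) − (-0.05)(-0.40)] = 0.2750
  C_31 = (-0.05)(-0.10) − (-0.25)(0.75) = 0.1925
  C_32 = −[(0.85)(-0.10) − (-0.25)(-0.10)] = 0.1100
  C_33 = (0.85)(0.75) − (-0.05)(-0.10) = 0.6325
det(I−A) = Σ_j (I−A)_1j·C_1j = (0.85)(0.3825) + (-0.05)(0.0950) + (-0.25)(0.3300) = 0.237875
adj(I−A) = Cᵀ =
  [ 0.3825   0.1025   0.1925]
  [ 0.0950   0.3675   0.1100]
  [ 0.3300   0.2750   0.6325]
(I − A)⁻¹ = adj(I−A) / det(I−A) ≈
  [   1.6080     0.4309     0.8092]
  [   0.3994     1.5449     0.4624]
  [   1.3873     1.1561     2.6590]
The output multiplier for sector j is the column-j sum of the Leontief inverse (I − A)⁻¹ = adj(I−A) / det(I−A).
Column F of adj(I−A): (0.3825, 0.0950, 0.3300); det(I−A) = 0.237875.
m_F = (0.3825 + 0.0950 + 0.3300) / 0.237875 = 0.8075 / 0.237875 ≈ 3.395.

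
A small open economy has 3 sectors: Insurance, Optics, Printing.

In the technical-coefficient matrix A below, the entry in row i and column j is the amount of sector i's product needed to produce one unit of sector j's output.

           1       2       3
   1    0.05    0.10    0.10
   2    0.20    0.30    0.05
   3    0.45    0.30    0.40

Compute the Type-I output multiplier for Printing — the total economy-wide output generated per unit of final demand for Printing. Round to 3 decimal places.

I − A =
  [   0.95    -0.10    -0.10]
  [  -0.20     0.70    -0.05]
  [  -0.45    -0.30     0.60]
Cofactors of I−A, C_ij = (−1)^(i+j)·(minor ij) (rows/columns in the sector order above):
  C_11 = (0.70)(0.60) − (-0.05)(-0.30) = 0.4050
  C_12 = −[(-0.20)(0.60) − (-0.05)(-0.45)] = 0.1425
  C_13 = (-0.20)(-0.30) − (0.70)(-0.45) = 0.3750
  C_21 = −[(-0.10)(0.60) − (-0.10)(-0.30)] = 0.0900
  C_22 = (0.95)(0.60) − (-0.10)(-0.45) = 0.5250
  C_23 = −[(0.95)(-0.30) − (-0.10)(-0.45)] = 0.3300
  C_31 = (-0.10)(-0.05) − (-0.10)(0.70) = 0.0750
  C_32 = −[(0.95)(-0.05) − (-0.10)(-0.20)] = 0.0675
  C_33 = (0.95)(0.70) − (-0.10)(-0.20) = 0.6450
det(I−A) = Σ_j (I−A)_1j·C_1j = (0.95)(0.4050) + (-0.10)(0.1425) + (-0.10)(0.3750) = 0.3330
adj(I−A) = Cᵀ =
  [ 0.4050   0.0900   0.0750]
  [ 0.1425   0.5250   0.0675]
  [ 0.3750   0.3300   0.6450]
(I − A)⁻¹ = adj(I−A) / det(I−A) ≈
  [   1.2162     0.2703     0.2252]
  [   0.4279     1.5766     0.2027]
  [   1.1261     0.9910     1.9369]
The output multiplier for sector j is the column-j sum of the Leontief inverse (I − A)⁻¹ = adj(I−A) / det(I−A).
Column 3 of adj(I−A): (0.0750, 0.0675, 0.6450); det(I−A) = 0.3330.
m_3 = (0.0750 + 0.0675 + 0.6450) / 0.3330 = 0.7875 / 0.3330 ≈ 2.365.

m_3 = 2.365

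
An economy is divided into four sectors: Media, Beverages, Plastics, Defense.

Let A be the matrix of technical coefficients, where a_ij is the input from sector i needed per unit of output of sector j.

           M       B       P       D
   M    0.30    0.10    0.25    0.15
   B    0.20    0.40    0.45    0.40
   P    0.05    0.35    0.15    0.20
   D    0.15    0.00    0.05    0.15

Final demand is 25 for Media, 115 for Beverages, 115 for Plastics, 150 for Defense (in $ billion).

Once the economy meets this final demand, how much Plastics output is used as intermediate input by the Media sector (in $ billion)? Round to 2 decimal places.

I − A =
  [   0.70    -0.10    -0.25    -0.15]
  [  -0.20     0.60    -0.45    -0.40]
  [  -0.05    -0.35     0.85    -0.20]
  [  -0.15     0.00    -0.05     0.85]
Compute the cofactors C_ij = (−1)^(i+j)·(3×3 minor ij) of I−A; the adjugate is their transpose:
adj(I−A) = Cᵀ =
  [ 0.286625   0.148250   0.172250   0.160875]
  [ 0.227125   0.461125   0.330625   0.334875]
  [ 0.124000   0.207625   0.320500   0.195000]
  [ 0.057875   0.038375   0.049250   0.202500]
det(I−A) = Σ_j (I−A)_1j·C_1j = (0.70)(0.286625) + (-0.10)(0.227125) + (-0.25)(0.124000) + (-0.15)(0.057875) = 0.13824375
(I − A)⁻¹ = adj(I−A) / det(I−A) ≈
  [   2.0733     1.0724     1.2460     1.1637]
  [   1.6429     3.3356     2.3916     2.4224]
  [   0.8970     1.5019     2.3184     1.4106]
  [   0.4186     0.2776     0.3563     1.4648]
First solve x = (I − A)⁻¹ d = adj(I−A)·d / det(I−A); in particular x_M = (0.286625·25 + 0.148250·115 + 0.172250·115 + 0.160875·150) / 0.13824375 = 68.154375 / 0.13824375 ≈ 493.0015.
Intermediate flow from P to M: z_PM = a_PM · x_M = 0.05 × 68.154375 / 0.13824375 = 3.40771875 / 0.13824375 ≈ 24.65.

z_PM = 24.65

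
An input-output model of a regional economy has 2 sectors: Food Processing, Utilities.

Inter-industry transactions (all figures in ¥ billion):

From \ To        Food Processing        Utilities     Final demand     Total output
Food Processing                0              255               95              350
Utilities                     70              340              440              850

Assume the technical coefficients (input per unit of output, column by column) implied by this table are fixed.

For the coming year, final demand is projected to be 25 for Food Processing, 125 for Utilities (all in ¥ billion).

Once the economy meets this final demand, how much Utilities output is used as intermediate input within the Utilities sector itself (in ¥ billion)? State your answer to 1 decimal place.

Technical coefficients a_ij = z_ij / X_j:
  a_11 = 0/350 = 0.00, a_21 = 70/350 = 0.20
  a_12 = 255/850 = 0.30, a_22 = 340/850 = 0.40
I − A =
  [   1.00    -0.30]
  [  -0.20     0.60]
det(I−A) = (1.00)(0.60) − (-0.30)(-0.20) = 0.5400
adj(I−A) = [[0.60, 0.30], [0.20, 1.00]]
(I − A)⁻¹ = adj(I−A) / det(I−A) ≈
  [   1.1111     0.5556]
  [   0.3704     1.8519]
First solve x = (I − A)⁻¹ d = adj(I−A)·d / det(I−A); in particular x_2 = (0.20·25 + 1.00·125) / 0.5400 = 130.00 / 0.5400 ≈ 240.741.
Intermediate flow from 2 to 2: z_22 = a_22 · x_2 = 0.40 × 130.00 / 0.5400 = 52.00 / 0.5400 ≈ 96.3.

z_22 = 96.3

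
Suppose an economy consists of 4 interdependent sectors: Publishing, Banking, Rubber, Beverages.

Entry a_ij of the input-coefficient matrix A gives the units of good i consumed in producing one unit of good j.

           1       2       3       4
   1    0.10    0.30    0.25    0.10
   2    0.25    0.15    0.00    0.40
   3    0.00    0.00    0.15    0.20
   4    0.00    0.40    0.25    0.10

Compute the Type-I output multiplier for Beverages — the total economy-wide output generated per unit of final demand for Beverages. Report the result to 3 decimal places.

m_4 = 3.584

I − A =
  [   0.90    -0.30    -0.25    -0.10]
  [  -0.25     0.85     0.00    -0.40]
  [   0.00     0.00     0.85    -0.20]
  [   0.00    -0.40    -0.25     0.90]
Compute the cofactors C_ij = (−1)^(i+j)·(3×3 minor ij) of I−A; the adjugate is their transpose:
adj(I−A) = Cᵀ =
  [ 0.47175   0.26850   0.20250   0.21675]
  [ 0.17875   0.64350   0.15250   0.33975]
  [ 0.02000   0.07200   0.46700   0.13800]
  [ 0.08500   0.30600   0.19750   0.58650]
det(I−A) = Σ_j (I−A)_1j·C_1j = (0.90)(0.47175) + (-0.30)(0.17875) + (-0.25)(0.02000) + (-0.10)(0.08500) = 0.35745
(I − A)⁻¹ = adj(I−A) / det(I−A) ≈
  [   1.3198     0.7512     0.5665     0.6064]
  [   0.5001     1.8003     0.4266     0.9505]
  [   0.0560     0.2014     1.3065     0.3861]
  [   0.2378     0.8561     0.5525     1.6408]
The output multiplier for sector j is the column-j sum of the Leontief inverse (I − A)⁻¹ = adj(I−A) / det(I−A).
Column 4 of adj(I−A): (0.21675, 0.33975, 0.13800, 0.58650); det(I−A) = 0.35745.
m_4 = (0.21675 + 0.33975 + 0.13800 + 0.58650) / 0.35745 = 1.281 / 0.35745 ≈ 3.584.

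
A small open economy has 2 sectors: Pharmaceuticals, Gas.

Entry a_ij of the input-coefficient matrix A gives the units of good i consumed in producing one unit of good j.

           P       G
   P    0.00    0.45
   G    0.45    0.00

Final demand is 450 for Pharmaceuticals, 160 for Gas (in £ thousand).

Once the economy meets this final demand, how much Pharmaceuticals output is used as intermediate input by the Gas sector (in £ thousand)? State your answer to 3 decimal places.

z_PG = 204.545

I − A =
  [   1.00    -0.45]
  [  -0.45     1.00]
det(I−A) = (1.00)(1.00) − (-0.45)(-0.45) = 0.7975
adj(I−A) = [[1.00, 0.45], [0.45, 1.00]]
(I − A)⁻¹ = adj(I−A) / det(I−A) ≈
  [   1.2539     0.5643]
  [   0.5643     1.2539]
First solve x = (I − A)⁻¹ d = adj(I−A)·d / det(I−A); in particular x_G = (0.45·450 + 1.00·160) / 0.7975 = 362.50 / 0.7975 ≈ 454.54545.
Intermediate flow from P to G: z_PG = a_PG · x_G = 0.45 × 362.50 / 0.7975 = 163.125 / 0.7975 ≈ 204.545.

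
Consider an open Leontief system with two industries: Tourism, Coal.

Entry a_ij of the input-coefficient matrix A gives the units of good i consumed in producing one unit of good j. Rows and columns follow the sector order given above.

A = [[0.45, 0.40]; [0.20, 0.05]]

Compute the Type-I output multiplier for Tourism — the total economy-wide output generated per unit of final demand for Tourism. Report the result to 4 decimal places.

m_1 = 2.5989

I − A =
  [   0.55    -0.40]
  [  -0.20     0.95]
det(I−A) = (0.55)(0.95) − (-0.40)(-0.20) = 0.4425
adj(I−A) = [[0.95, 0.40], [0.20, 0.55]]
(I − A)⁻¹ = adj(I−A) / det(I−A) ≈
  [   2.14689     0.90395]
  [   0.45198     1.24294]
The output multiplier for sector j is the column-j sum of the Leontief inverse (I − A)⁻¹ = adj(I−A) / det(I−A).
Column 1 of adj(I−A): (0.95, 0.20); det(I−A) = 0.4425.
m_1 = (0.95 + 0.20) / 0.4425 = 1.15 / 0.4425 ≈ 2.5989.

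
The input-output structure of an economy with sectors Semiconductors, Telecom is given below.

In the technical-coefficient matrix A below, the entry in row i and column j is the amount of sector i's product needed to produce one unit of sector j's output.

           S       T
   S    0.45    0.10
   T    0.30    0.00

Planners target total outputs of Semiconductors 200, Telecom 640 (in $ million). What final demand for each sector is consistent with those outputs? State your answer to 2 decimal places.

d_S = 46.00, d_T = 580.00

I − A =
  [   0.55    -0.10]
  [  -0.30     1.00]
d = (I − A) x:
  d_S = (+0.55)·200 + (-0.10)·640 = 46.00
  d_T = (-0.30)·200 + (+1.00)·640 = 580.00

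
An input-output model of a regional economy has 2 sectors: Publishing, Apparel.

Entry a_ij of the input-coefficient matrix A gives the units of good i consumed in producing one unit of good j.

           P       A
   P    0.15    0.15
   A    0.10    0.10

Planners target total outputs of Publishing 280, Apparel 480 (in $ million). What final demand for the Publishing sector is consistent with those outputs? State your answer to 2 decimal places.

d_P = 166.00

I − A =
  [   0.85    -0.15]
  [  -0.10     0.90]
d = (I − A) x:
  d_P = (+0.85)·280 + (-0.15)·480 = 166.00
  d_A = (-0.10)·280 + (+0.90)·480 = 404.00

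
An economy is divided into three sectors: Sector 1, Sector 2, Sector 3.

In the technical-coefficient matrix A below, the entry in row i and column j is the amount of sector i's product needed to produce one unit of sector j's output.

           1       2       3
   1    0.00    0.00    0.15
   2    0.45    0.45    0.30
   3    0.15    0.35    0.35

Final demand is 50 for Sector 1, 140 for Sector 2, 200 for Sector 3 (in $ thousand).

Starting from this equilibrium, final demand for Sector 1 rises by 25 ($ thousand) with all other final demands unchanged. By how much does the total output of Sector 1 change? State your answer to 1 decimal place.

Δx_1 = 29.2

I − A =
  [   1.00     0.00    -0.15]
  [  -0.45     0.55    -0.30]
  [  -0.15    -0.35     0.65]
Cofactors of I−A, C_ij = (−1)^(i+j)·(minor ij) (rows/columns in the sector order above):
  C_11 = (0.55)(0.65) − (-0.30)(-0.35) = 0.2525
  C_12 = −[(-0.45)(0.65) − (-0.30)(-0.15)] = 0.3375
  C_13 = (-0.45)(-0.35) − (0.55)(-0.15) = 0.2400
  C_21 = −[(0.00)(0.65) − (-0.15)(-0.35)] = 0.0525
  C_22 = (1.00)(0.65) − (-0.15)(-0.15) = 0.6275
  C_23 = −[(1.00)(-0.35) − (0.00)(-0.15)] = 0.3500
  C_31 = (0.00)(-0.30) − (-0.15)(0.55) = 0.0825
  C_32 = −[(1.00)(-0.30) − (-0.15)(-0.45)] = 0.3675
  C_33 = (1.00)(0.55) − (0.00)(-0.45) = 0.5500
det(I−A) = Σ_j (I−A)_1j·C_1j = (1.00)(0.2525) + (0.00)(0.3375) + (-0.15)(0.2400) = 0.2165
adj(I−A) = Cᵀ =
  [ 0.2525   0.0525   0.0825]
  [ 0.3375   0.6275   0.3675]
  [ 0.2400   0.3500   0.5500]
(I − A)⁻¹ = adj(I−A) / det(I−A) ≈
  [   1.1663     0.2425     0.3811]
  [   1.5589     2.8984     1.6975]
  [   1.1085     1.6166     2.5404]
Δx = (I − A)⁻¹ Δd with Δd having +25 in the Sector 1 component and 0 elsewhere.
So Δx_1 = L_11 · (+25), where L_11 = adj(I−A)_11 / det(I−A) = 0.2525 / 0.2165.
Δx_1 = 0.2525 × (+25) / 0.2165 = 6.3125 / 0.2165 ≈ 29.2.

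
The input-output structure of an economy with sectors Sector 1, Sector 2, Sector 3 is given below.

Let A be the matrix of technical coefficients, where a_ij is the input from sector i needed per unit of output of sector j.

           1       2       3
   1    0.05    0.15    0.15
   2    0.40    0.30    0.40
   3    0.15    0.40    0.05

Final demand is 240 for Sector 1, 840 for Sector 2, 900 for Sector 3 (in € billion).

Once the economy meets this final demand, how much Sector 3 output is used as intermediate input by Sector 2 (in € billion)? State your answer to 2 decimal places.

z_32 = 1327.06

I − A =
  [   0.95    -0.15    -0.15]
  [  -0.40     0.70    -0.40]
  [  -0.15    -0.40     0.95]
Cofactors of I−A, C_ij = (−1)^(i+j)·(minor ij) (rows/columns in the sector order above):
  C_11 = (0.70)(0.95) − (-0.40)(-0.40) = 0.5050
  C_12 = −[(-0.40)(0.95) − (-0.40)(-0.15)] = 0.4400
  C_13 = (-0.40)(-0.40) − (0.70)(-0.15) = 0.2650
  C_21 = −[(-0.15)(0.95) − (-0.15)(-0.40)] = 0.2025
  C_22 = (0.95)(0.95) − (-0.15)(-0.15) = 0.8800
  C_23 = −[(0.95)(-0.40) − (-0.15)(-0.15)] = 0.4025
  C_31 = (-0.15)(-0.40) − (-0.15)(0.70) = 0.1650
  C_32 = −[(0.95)(-0.40) − (-0.15)(-0.40)] = 0.4400
  C_33 = (0.95)(0.70) − (-0.15)(-0.40) = 0.6050
det(I−A) = Σ_j (I−A)_1j·C_1j = (0.95)(0.5050) + (-0.15)(0.4400) + (-0.15)(0.2650) = 0.3740
adj(I−A) = Cᵀ =
  [ 0.5050   0.2025   0.1650]
  [ 0.4400   0.8800   0.4400]
  [ 0.2650   0.4025   0.6050]
(I − A)⁻¹ = adj(I−A) / det(I−A) ≈
  [   1.3503     0.5414     0.4412]
  [   1.1765     2.3529     1.1765]
  [   0.7086     1.0762     1.6176]
First solve x = (I − A)⁻¹ d = adj(I−A)·d / det(I−A); in particular x_2 = (0.4400·240 + 0.8800·840 + 0.4400·900) / 0.3740 = 1240.80 / 0.3740 ≈ 3317.6471.
Intermediate flow from 3 to 2: z_32 = a_32 · x_2 = 0.40 × 1240.80 / 0.3740 = 496.32 / 0.3740 ≈ 1327.06.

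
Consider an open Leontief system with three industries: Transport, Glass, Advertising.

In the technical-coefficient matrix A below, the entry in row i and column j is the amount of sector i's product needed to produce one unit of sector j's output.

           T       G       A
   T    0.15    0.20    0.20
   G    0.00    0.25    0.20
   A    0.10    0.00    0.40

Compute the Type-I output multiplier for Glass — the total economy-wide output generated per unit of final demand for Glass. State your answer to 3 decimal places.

I − A =
  [   0.85    -0.20    -0.20]
  [   0.00     0.75    -0.20]
  [  -0.10     0.00     0.60]
Cofactors of I−A, C_ij = (−1)^(i+j)·(minor ij) (rows/columns in the sector order above):
  C_11 = (0.75)(0.60) − (-0.20)(0.00) = 0.4500
  C_12 = −[(0.00)(0.60) − (-0.20)(-0.10)] = 0.0200
  C_13 = (0.00)(0.00) − (0.75)(-0.10) = 0.0750
  C_21 = −[(-0.20)(0.60) − (-0.20)(0.00)] = 0.1200
  C_22 = (0.85)(0.60) − (-0.20)(-0.10) = 0.4900
  C_23 = −[(0.85)(0.00) − (-0.20)(-0.10)] = 0.0200
  C_31 = (-0.20)(-0.20) − (-0.20)(0.75) = 0.1900
  C_32 = −[(0.85)(-0.20) − (-0.20)(0.00)] = 0.1700
  C_33 = (0.85)(0.75) − (-0.20)(0.00) = 0.6375
det(I−A) = Σ_j (I−A)_1j·C_1j = (0.85)(0.4500) + (-0.20)(0.0200) + (-0.20)(0.0750) = 0.3635
adj(I−A) = Cᵀ =
  [ 0.4500   0.1200   0.1900]
  [ 0.0200   0.4900   0.1700]
  [ 0.0750   0.0200   0.6375]
(I − A)⁻¹ = adj(I−A) / det(I−A) ≈
  [   1.2380     0.3301     0.5227]
  [   0.0550     1.3480     0.4677]
  [   0.2063     0.0550     1.7538]
The output multiplier for sector j is the column-j sum of the Leontief inverse (I − A)⁻¹ = adj(I−A) / det(I−A).
Column G of adj(I−A): (0.1200, 0.4900, 0.0200); det(I−A) = 0.3635.
m_G = (0.1200 + 0.4900 + 0.0200) / 0.3635 = 0.63 / 0.3635 ≈ 1.733.

m_G = 1.733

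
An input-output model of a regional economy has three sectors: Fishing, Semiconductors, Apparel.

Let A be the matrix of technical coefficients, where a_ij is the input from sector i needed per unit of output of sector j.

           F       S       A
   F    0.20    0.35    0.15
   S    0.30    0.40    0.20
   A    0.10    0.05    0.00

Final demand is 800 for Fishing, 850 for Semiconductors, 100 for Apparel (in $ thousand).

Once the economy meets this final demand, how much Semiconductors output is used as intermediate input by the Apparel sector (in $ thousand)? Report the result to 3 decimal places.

I − A =
  [   0.80    -0.35    -0.15]
  [  -0.30     0.60    -0.20]
  [  -0.10    -0.05     1.00]
Cofactors of I−A, C_ij = (−1)^(i+j)·(minor ij) (rows/columns in the sector order above):
  C_11 = (0.60)(1.00) − (-0.20)(-0.05) = 0.5900
  C_12 = −[(-0.30)(1.00) − (-0.20)(-0.10)] = 0.3200
  C_13 = (-0.30)(-0.05) − (0.60)(-0.10) = 0.0750
  C_21 = −[(-0.35)(1.00) − (-0.15)(-0.05)] = 0.3575
  C_22 = (0.80)(1.00) − (-0.15)(-0.10) = 0.7850
  C_23 = −[(0.80)(-0.05) − (-0.35)(-0.10)] = 0.0750
  C_31 = (-0.35)(-0.20) − (-0.15)(0.60) = 0.1600
  C_32 = −[(0.80)(-0.20) − (-0.15)(-0.30)] = 0.2050
  C_33 = (0.80)(0.60) − (-0.35)(-0.30) = 0.3750
det(I−A) = Σ_j (I−A)_1j·C_1j = (0.80)(0.5900) + (-0.35)(0.3200) + (-0.15)(0.0750) = 0.34875
adj(I−A) = Cᵀ =
  [ 0.5900   0.3575   0.1600]
  [ 0.3200   0.7850   0.2050]
  [ 0.0750   0.0750   0.3750]
(I − A)⁻¹ = adj(I−A) / det(I−A) ≈
  [   1.6918     1.0251     0.4588]
  [   0.9176     2.2509     0.5878]
  [   0.2151     0.2151     1.0753]
First solve x = (I − A)⁻¹ d = adj(I−A)·d / det(I−A); in particular x_A = (0.0750·800 + 0.0750·850 + 0.3750·100) / 0.34875 = 161.25 / 0.34875 ≈ 462.36559.
Intermediate flow from S to A: z_SA = a_SA · x_A = 0.20 × 161.25 / 0.34875 = 32.25 / 0.34875 ≈ 92.473.

z_SA = 92.473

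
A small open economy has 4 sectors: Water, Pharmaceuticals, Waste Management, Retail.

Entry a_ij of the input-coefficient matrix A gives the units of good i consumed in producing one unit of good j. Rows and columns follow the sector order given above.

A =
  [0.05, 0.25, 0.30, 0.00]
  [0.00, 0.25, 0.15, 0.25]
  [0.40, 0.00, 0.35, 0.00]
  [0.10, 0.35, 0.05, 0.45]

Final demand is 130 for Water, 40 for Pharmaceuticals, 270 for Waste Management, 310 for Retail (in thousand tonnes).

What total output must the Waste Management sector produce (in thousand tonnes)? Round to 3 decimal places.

I − A =
  [   0.95    -0.25    -0.30     0.00]
  [   0.00     0.75    -0.15    -0.25]
  [  -0.40     0.00     0.65     0.00]
  [  -0.10    -0.35    -0.05     0.55]
Compute the cofactors C_ij = (−1)^(i+j)·(3×3 minor ij) of I−A; the adjugate is their transpose:
adj(I−A) = Cᵀ =
  [ 0.211250   0.089375   0.121250   0.040625]
  [ 0.054250   0.273625   0.097750   0.124375]
  [ 0.130000   0.055000   0.302500   0.025000]
  [ 0.084750   0.195375   0.111750   0.358125]
det(I−A) = Σ_j (I−A)_1j·C_1j = (0.95)(0.211250) + (-0.25)(0.054250) + (-0.30)(0.130000) + (0.00)(0.084750) = 0.148125
(I − A)⁻¹ = adj(I−A) / det(I−A) ≈
  [   1.4262     0.6034     0.8186     0.2743]
  [   0.3662     1.8473     0.6599     0.8397]
  [   0.8776     0.3713     2.0422     0.1688]
  [   0.5722     1.3190     0.7544     2.4177]
x = (I − A)⁻¹ d = adj(I−A)·d / det(I−A), with det(I−A) = 0.148125:
  x_1 = (0.211250·130 + 0.089375·40 + 0.121250·270 + 0.040625·310) / 0.148125 = 76.36875 / 0.148125 ≈ 515.570
  x_2 = (0.054250·130 + 0.273625·40 + 0.097750·270 + 0.124375·310) / 0.148125 = 82.94625 / 0.148125 ≈ 559.975
  x_3 = (0.130000·130 + 0.055000·40 + 0.302500·270 + 0.025000·310) / 0.148125 = 108.525 / 0.148125 ≈ 732.658
  x_4 = (0.084750·130 + 0.195375·40 + 0.111750·270 + 0.358125·310) / 0.148125 = 160.02375 / 0.148125 ≈ 1080.329

x_3 = 732.658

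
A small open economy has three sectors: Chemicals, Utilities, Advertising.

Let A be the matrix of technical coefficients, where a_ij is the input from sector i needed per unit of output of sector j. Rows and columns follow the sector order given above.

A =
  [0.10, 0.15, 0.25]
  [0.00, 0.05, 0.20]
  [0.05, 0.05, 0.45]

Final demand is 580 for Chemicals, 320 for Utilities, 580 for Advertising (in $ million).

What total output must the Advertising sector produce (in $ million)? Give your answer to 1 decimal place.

I − A =
  [   0.90    -0.15    -0.25]
  [   0.00     0.95    -0.20]
  [  -0.05    -0.05     0.55]
Cofactors of I−A, C_ij = (−1)^(i+j)·(minor ij) (rows/columns in the sector order above):
  C_11 = (0.95)(0.55) − (-0.20)(-0.05) = 0.5125
  C_12 = −[(0.00)(0.55) − (-0.20)(-0.05)] = 0.0100
  C_13 = (0.00)(-0.05) − (0.95)(-0.05) = 0.0475
  C_21 = −[(-0.15)(0.55) − (-0.25)(-0.05)] = 0.0950
  C_22 = (0.90)(0.55) − (-0.25)(-0.05) = 0.4825
  C_23 = −[(0.90)(-0.05) − (-0.15)(-0.05)] = 0.0525
  C_31 = (-0.15)(-0.20) − (-0.25)(0.95) = 0.2675
  C_32 = −[(0.90)(-0.20) − (-0.25)(0.00)] = 0.1800
  C_33 = (0.90)(0.95) − (-0.15)(0.00) = 0.8550
det(I−A) = Σ_j (I−A)_1j·C_1j = (0.90)(0.5125) + (-0.15)(0.0100) + (-0.25)(0.0475) = 0.447875
adj(I−A) = Cᵀ =
  [ 0.5125   0.0950   0.2675]
  [ 0.0100   0.4825   0.1800]
  [ 0.0475   0.0525   0.8550]
(I − A)⁻¹ = adj(I−A) / det(I−A) ≈
  [   1.1443     0.2121     0.5973]
  [   0.0223     1.0773     0.4019]
  [   0.1061     0.1172     1.9090]
x = (I − A)⁻¹ d = adj(I−A)·d / det(I−A), with det(I−A) = 0.447875:
  x_1 = (0.5125·580 + 0.0950·320 + 0.2675·580) / 0.447875 = 482.80 / 0.447875 ≈ 1078.0
  x_2 = (0.0100·580 + 0.4825·320 + 0.1800·580) / 0.447875 = 264.60 / 0.447875 ≈ 590.8
  x_3 = (0.0475·580 + 0.0525·320 + 0.8550·580) / 0.447875 = 540.25 / 0.447875 ≈ 1206.3

x_3 = 1206.3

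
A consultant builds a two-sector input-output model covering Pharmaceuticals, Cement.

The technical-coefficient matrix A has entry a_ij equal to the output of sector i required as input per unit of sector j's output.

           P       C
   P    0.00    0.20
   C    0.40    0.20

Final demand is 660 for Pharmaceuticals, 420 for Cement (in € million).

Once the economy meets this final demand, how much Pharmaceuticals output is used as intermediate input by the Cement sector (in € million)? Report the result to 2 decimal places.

z_PC = 190.00

I − A =
  [   1.00    -0.20]
  [  -0.40     0.80]
det(I−A) = (1.00)(0.80) − (-0.20)(-0.40) = 0.7200
adj(I−A) = [[0.80, 0.20], [0.40, 1.00]]
(I − A)⁻¹ = adj(I−A) / det(I−A) ≈
  [   1.1111     0.2778]
  [   0.5556     1.3889]
First solve x = (I − A)⁻¹ d = adj(I−A)·d / det(I−A); in particular x_C = (0.40·660 + 1.00·420) / 0.7200 = 684.00 / 0.7200 = 950.0000.
Intermediate flow from P to C: z_PC = a_PC · x_C = 0.20 × 684.00 / 0.7200 = 136.80 / 0.7200 = 190.00.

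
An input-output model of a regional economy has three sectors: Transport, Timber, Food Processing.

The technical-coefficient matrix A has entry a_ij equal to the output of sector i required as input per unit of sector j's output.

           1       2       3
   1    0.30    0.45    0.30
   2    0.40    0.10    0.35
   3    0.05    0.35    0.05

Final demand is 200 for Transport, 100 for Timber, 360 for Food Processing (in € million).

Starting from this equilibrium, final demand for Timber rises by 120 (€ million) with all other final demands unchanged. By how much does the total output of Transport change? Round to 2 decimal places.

I − A =
  [   0.70    -0.45    -0.30]
  [  -0.40     0.90    -0.35]
  [  -0.05    -0.35     0.95]
Cofactors of I−A, C_ij = (−1)^(i+j)·(minor ij) (rows/columns in the sector order above):
  C_11 = (0.90)(0.95) − (-0.35)(-0.35) = 0.7325
  C_12 = −[(-0.40)(0.95) − (-0.35)(-0.05)] = 0.3975
  C_13 = (-0.40)(-0.35) − (0.90)(-0.05) = 0.1850
  C_21 = −[(-0.45)(0.95) − (-0.30)(-0.35)] = 0.5325
  C_22 = (0.70)(0.95) − (-0.30)(-0.05) = 0.6500
  C_23 = −[(0.70)(-0.35) − (-0.45)(-0.05)] = 0.2675
  C_31 = (-0.45)(-0.35) − (-0.30)(0.90) = 0.4275
  C_32 = −[(0.70)(-0.35) − (-0.30)(-0.40)] = 0.3650
  C_33 = (0.70)(0.90) − (-0.45)(-0.40) = 0.4500
det(I−A) = Σ_j (I−A)_1j·C_1j = (0.70)(0.7325) + (-0.45)(0.3975) + (-0.30)(0.1850) = 0.278375
adj(I−A) = Cᵀ =
  [ 0.7325   0.5325   0.4275]
  [ 0.3975   0.6500   0.3650]
  [ 0.1850   0.2675   0.4500]
(I − A)⁻¹ = adj(I−A) / det(I−A) ≈
  [   2.6313     1.9129     1.5357]
  [   1.4279     2.3350     1.3112]
  [   0.6646     0.9609     1.6165]
Δx = (I − A)⁻¹ Δd with Δd having +120 in the Timber component and 0 elsewhere.
So Δx_1 = L_12 · (+120), where L_12 = adj(I−A)_12 / det(I−A) = 0.5325 / 0.278375.
Δx_1 = 0.5325 × (+120) / 0.278375 = 63.90 / 0.278375 ≈ 229.55.

Δx_1 = 229.55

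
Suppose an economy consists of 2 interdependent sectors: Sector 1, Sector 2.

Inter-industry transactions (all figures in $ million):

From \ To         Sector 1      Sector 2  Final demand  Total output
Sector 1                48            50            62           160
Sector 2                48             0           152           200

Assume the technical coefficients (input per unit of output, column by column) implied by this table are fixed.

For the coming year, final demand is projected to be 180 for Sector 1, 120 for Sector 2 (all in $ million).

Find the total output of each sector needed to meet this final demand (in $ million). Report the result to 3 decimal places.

Technical coefficients a_ij = z_ij / X_j:
  a_11 = 48/160 = 0.30, a_21 = 48/160 = 0.30
  a_12 = 50/200 = 0.25, a_22 = 0/200 = 0.00
I − A =
  [   0.70    -0.25]
  [  -0.30     1.00]
det(I−A) = (0.70)(1.00) − (-0.25)(-0.30) = 0.6250
adj(I−A) = [[1.00, 0.25], [0.30, 0.70]]
(I − A)⁻¹ = adj(I−A) / det(I−A) ≈
  [   1.6000     0.4000]
  [   0.4800     1.1200]
x = (I − A)⁻¹ d = adj(I−A)·d / det(I−A), with det(I−A) = 0.6250:
  x_1 = (1.00·180 + 0.25·120) / 0.6250 = 210.00 / 0.6250 = 336.000
  x_2 = (0.30·180 + 0.70·120) / 0.6250 = 138.00 / 0.6250 = 220.800

x_1 = 336.000, x_2 = 220.800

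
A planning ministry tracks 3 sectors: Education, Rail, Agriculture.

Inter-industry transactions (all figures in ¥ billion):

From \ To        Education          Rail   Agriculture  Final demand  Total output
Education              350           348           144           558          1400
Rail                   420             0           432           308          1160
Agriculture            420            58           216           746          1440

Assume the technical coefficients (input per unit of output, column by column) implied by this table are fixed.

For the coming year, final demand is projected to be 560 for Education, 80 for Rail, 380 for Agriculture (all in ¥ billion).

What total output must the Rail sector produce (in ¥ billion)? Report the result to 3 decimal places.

Technical coefficients a_ij = z_ij / X_j:
  a_EE = 350/1400 = 0.25, a_RE = 420/1400 = 0.30, a_AE = 420/1400 = 0.30
  a_ER = 348/1160 = 0.30, a_RR = 0/1160 = 0.00, a_AR = 58/1160 = 0.05
  a_EA = 144/1440 = 0.10, a_RA = 432/1440 = 0.30, a_AA = 216/1440 = 0.15
I − A =
  [   0.75    -0.30    -0.10]
  [  -0.30     1.00    -0.30]
  [  -0.30    -0.05     0.85]
Cofactors of I−A, C_ij = (−1)^(i+j)·(minor ij) (rows/columns in the sector order above):
  C_11 = (1.00)(0.85) − (-0.30)(-0.05) = 0.8350
  C_12 = −[(-0.30)(0.85) − (-0.30)(-0.30)] = 0.3450
  C_13 = (-0.30)(-0.05) − (1.00)(-0.30) = 0.3150
  C_21 = −[(-0.30)(0.85) − (-0.10)(-0.05)] = 0.2600
  C_22 = (0.75)(0.85) − (-0.10)(-0.30) = 0.6075
  C_23 = −[(0.75)(-0.05) − (-0.30)(-0.30)] = 0.1275
  C_31 = (-0.30)(-0.30) − (-0.10)(1.00) = 0.1900
  C_32 = −[(0.75)(-0.30) − (-0.10)(-0.30)] = 0.2550
  C_33 = (0.75)(1.00) − (-0.30)(-0.30) = 0.6600
det(I−A) = Σ_j (I−A)_1j·C_1j = (0.75)(0.8350) + (-0.30)(0.3450) + (-0.10)(0.3150) = 0.49125
adj(I−A) = Cᵀ =
  [ 0.8350   0.2600   0.1900]
  [ 0.3450   0.6075   0.2550]
  [ 0.3150   0.1275   0.6600]
(I − A)⁻¹ = adj(I−A) / det(I−A) ≈
  [   1.6997     0.5293     0.3868]
  [   0.7023     1.2366     0.5191]
  [   0.6412     0.2595     1.3435]
x = (I − A)⁻¹ d = adj(I−A)·d / det(I−A), with det(I−A) = 0.49125:
  x_E = (0.8350·560 + 0.2600·80 + 0.1900·380) / 0.49125 = 560.60 / 0.49125 ≈ 1141.170
  x_R = (0.3450·560 + 0.6075·80 + 0.2550·380) / 0.49125 = 338.70 / 0.49125 ≈ 689.466
  x_A = (0.3150·560 + 0.1275·80 + 0.6600·380) / 0.49125 = 437.40 / 0.49125 ≈ 890.382

x_R = 689.466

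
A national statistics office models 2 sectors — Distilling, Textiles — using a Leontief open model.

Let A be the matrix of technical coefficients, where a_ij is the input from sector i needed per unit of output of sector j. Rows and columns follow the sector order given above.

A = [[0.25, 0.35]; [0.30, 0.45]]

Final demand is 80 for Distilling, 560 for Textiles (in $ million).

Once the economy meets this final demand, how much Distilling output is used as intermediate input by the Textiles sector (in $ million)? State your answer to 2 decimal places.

z_DT = 505.37

I − A =
  [   0.75    -0.35]
  [  -0.30     0.55]
det(I−A) = (0.75)(0.55) − (-0.35)(-0.30) = 0.3075
adj(I−A) = [[0.55, 0.35], [0.30, 0.75]]
(I − A)⁻¹ = adj(I−A) / det(I−A) ≈
  [   1.7886     1.1382]
  [   0.9756     2.4390]
First solve x = (I − A)⁻¹ d = adj(I−A)·d / det(I−A); in particular x_T = (0.30·80 + 0.75·560) / 0.3075 = 444.00 / 0.3075 ≈ 1443.9024.
Intermediate flow from D to T: z_DT = a_DT · x_T = 0.35 × 444.00 / 0.3075 = 155.40 / 0.3075 ≈ 505.37.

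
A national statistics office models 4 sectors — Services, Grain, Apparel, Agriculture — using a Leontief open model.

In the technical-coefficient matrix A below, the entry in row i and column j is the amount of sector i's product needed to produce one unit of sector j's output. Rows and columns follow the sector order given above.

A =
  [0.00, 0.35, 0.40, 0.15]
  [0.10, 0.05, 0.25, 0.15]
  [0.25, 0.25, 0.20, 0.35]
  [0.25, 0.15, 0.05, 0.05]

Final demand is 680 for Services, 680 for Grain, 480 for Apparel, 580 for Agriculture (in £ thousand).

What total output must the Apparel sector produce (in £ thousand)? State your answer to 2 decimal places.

I − A =
  [   1.00    -0.35    -0.40    -0.15]
  [  -0.10     0.95    -0.25    -0.15]
  [  -0.25    -0.25     0.80    -0.35]
  [  -0.25    -0.15    -0.05     0.95]
Compute the cofactors C_ij = (−1)^(i+j)·(3×3 minor ij) of I−A; the adjugate is their transpose:
adj(I−A) = Cᵀ =
  [ 0.613000   0.395750   0.450500   0.325250]
  [ 0.187375   0.580625   0.289375   0.227875]
  [ 0.341500   0.400000   0.795750   0.410250]
  [ 0.208875   0.216875   0.206125   0.542625]
det(I−A) = Σ_j (I−A)_1j·C_1j = (1.00)(0.613000) + (-0.35)(0.187375) + (-0.40)(0.341500) + (-0.15)(0.208875) = 0.3794875
(I − A)⁻¹ = adj(I−A) / det(I−A) ≈
  [   1.6153     1.0429     1.1871     0.8571]
  [   0.4938     1.5300     0.7625     0.6005]
  [   0.8999     1.0541     2.0969     1.0811]
  [   0.5504     0.5715     0.5432     1.4299]
x = (I − A)⁻¹ d = adj(I−A)·d / det(I−A), with det(I−A) = 0.3794875:
  x_1 = (0.613000·680 + 0.395750·680 + 0.450500·480 + 0.325250·580) / 0.3794875 = 1090.835 / 0.3794875 ≈ 2874.50
  x_2 = (0.187375·680 + 0.580625·680 + 0.289375·480 + 0.227875·580) / 0.3794875 = 793.3075 / 0.3794875 ≈ 2090.47
  x_3 = (0.341500·680 + 0.400000·680 + 0.795750·480 + 0.410250·580) / 0.3794875 = 1124.125 / 0.3794875 ≈ 2962.22
  x_4 = (0.208875·680 + 0.216875·680 + 0.206125·480 + 0.542625·580) / 0.3794875 = 703.1725 / 0.3794875 ≈ 1852.95

x_3 = 2962.22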